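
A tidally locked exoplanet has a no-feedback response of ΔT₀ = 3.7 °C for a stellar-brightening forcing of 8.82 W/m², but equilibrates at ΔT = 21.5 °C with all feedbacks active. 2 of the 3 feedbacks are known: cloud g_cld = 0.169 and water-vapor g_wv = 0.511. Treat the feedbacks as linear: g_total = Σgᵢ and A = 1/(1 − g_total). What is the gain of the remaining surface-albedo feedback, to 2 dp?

0.15

Amplification A = ΔT/ΔT₀ = 21.5/3.7 = 5.811.
Total gain g = 1 − 1/A = 1 − 1/5.811 = 0.8279.
Known gains sum to 0.169 + 0.511 = 0.68.
g_alb = 0.8279 − 0.68 = 0.15.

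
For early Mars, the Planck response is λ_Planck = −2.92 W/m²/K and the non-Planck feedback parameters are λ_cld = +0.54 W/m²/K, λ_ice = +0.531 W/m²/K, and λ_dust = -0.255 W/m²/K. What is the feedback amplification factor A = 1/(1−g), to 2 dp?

1.39

Convert to gains: g_cld = 0.54/2.92 = 0.1849; g_ice = 0.531/2.92 = 0.1818; g_dust = -0.255/2.92 = -0.08733.
Total gain g = 0.27937.
A = 1/(1 − 0.27937) = 1.39.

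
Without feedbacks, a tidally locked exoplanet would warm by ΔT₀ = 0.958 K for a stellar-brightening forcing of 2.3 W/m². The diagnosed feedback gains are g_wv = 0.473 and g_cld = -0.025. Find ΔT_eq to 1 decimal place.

1.7 K

Total gain g = 0.473 − 0.025 = 0.448.
Amplification A = 1/(1 − 0.448) = 1.812.
ΔT = 0.958 × 1.812 = 1.7 K.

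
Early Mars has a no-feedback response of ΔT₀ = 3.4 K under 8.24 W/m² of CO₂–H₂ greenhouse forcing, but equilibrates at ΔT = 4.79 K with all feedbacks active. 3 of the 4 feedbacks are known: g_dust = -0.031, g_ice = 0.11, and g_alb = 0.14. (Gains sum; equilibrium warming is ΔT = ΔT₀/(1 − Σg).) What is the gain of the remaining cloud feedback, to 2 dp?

Amplification A = ΔT/ΔT₀ = 4.79/3.4 = 1.409.
Total gain g = 1 − 1/A = 1 − 1/1.409 = 0.2903.
Known gains sum to -0.031 + 0.11 + 0.14 = 0.219.
g_cld = 0.2903 − 0.219 = 0.07.

0.07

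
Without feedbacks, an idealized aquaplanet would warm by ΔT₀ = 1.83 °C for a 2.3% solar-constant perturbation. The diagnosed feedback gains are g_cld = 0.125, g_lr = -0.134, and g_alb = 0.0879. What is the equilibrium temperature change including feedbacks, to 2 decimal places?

Total gain g = 0.125 − 0.134 + 0.0879 = 0.0789.
Amplification A = 1/(1 − 0.0789) = 1.086.
ΔT = 1.83 × 1.086 = 1.99 °C.

1.99 °C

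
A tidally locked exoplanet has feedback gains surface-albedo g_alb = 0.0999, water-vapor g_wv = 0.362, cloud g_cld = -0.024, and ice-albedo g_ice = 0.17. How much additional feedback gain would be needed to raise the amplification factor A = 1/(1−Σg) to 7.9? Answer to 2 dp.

0.27

Current total gain = 0.6079.
Target gain for A = 7.9: g* = 1 − 1/7.9 = 0.8734.
Additional gain needed = 0.8734 − 0.6079 = 0.27.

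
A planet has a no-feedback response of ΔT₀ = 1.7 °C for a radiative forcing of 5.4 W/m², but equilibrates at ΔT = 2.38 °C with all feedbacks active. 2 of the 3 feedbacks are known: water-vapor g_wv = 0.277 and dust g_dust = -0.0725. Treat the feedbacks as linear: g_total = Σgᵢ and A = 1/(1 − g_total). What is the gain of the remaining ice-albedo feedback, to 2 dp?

Amplification A = ΔT/ΔT₀ = 2.38/1.7 = 1.4.
Total gain g = 1 − 1/A = 1 − 1/1.4 = 0.2857.
Known gains sum to 0.277 − 0.0725 = 0.2045.
g_ice = 0.2857 − 0.2045 = 0.08.

0.08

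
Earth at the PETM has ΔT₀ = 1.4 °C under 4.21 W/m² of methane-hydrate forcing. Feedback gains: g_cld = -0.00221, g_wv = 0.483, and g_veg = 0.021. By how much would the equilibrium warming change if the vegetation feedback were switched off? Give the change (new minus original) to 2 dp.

-0.11 °C

Original: g = 0.50179, ΔT = 1.4/(1−0.50179) = 2.8101 °C.
Without vegetation: g' = 0.48079, ΔT' = 1.4/(1−0.48079) = 2.6964 °C.
Change = 2.6964 − 2.8101 = -0.11 °C.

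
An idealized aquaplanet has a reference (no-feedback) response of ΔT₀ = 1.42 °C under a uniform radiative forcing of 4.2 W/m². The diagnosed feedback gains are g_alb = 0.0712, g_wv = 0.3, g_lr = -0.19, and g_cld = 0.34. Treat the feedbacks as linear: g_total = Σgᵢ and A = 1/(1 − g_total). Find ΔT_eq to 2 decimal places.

Total gain g = 0.0712 + 0.3 − 0.19 + 0.34 = 0.5212.
Amplification A = 1/(1 − 0.5212) = 2.089.
ΔT = 1.42 × 2.089 = 2.97 °C.

2.97 °C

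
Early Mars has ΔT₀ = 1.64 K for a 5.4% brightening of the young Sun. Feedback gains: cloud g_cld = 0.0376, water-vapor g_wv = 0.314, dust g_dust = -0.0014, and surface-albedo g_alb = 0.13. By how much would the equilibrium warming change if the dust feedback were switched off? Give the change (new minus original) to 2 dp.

Original: g = 0.4802, ΔT = 1.64/(1−0.4802) = 3.1551 K.
Without dust: g' = 0.4816, ΔT' = 1.64/(1−0.4816) = 3.1636 K.
Change = 3.1636 − 3.1551 = 0.01 K.

0.01 K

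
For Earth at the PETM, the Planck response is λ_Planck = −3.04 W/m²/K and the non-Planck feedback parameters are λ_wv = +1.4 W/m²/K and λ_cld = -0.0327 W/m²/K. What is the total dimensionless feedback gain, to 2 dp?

0.45

Convert to gains: g_wv = 1.4/3.04 = 0.4605; g_cld = -0.0327/3.04 = -0.01076.
Total gain g = 0.44974.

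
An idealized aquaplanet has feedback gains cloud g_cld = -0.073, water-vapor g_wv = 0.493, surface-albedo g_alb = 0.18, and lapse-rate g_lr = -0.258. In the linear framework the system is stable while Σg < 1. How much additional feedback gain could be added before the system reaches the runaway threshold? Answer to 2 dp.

Current total gain = -0.073 + 0.493 + 0.18 − 0.258 = 0.342.
Margin to runaway = 1 − 0.342 = 0.66.

0.66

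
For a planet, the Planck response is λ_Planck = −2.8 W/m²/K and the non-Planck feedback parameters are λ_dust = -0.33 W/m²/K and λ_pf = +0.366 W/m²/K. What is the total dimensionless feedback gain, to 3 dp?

Convert to gains: g_dust = -0.33/2.8 = -0.1179; g_pf = 0.366/2.8 = 0.1307.
Total gain g = 0.0128.

0.013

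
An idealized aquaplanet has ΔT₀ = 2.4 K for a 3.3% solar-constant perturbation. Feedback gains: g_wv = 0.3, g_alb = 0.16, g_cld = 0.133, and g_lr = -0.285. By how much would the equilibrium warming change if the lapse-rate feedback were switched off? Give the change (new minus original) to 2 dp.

Original: g = 0.308, ΔT = 2.4/(1−0.308) = 3.4682 K.
Without lapse-rate: g' = 0.593, ΔT' = 2.4/(1−0.593) = 5.8968 K.
Change = 5.8968 − 3.4682 = 2.43 K.

2.43 K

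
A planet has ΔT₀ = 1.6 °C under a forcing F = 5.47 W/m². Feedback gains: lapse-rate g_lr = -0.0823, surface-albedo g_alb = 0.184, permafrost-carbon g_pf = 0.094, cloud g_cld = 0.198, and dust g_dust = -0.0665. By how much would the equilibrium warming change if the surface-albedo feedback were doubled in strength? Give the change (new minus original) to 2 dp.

0.90 °C

Original: g = 0.3272, ΔT = 1.6/(1−0.3272) = 2.3781 °C.
With doubled surface-albedo: g' = 0.5112, ΔT' = 1.6/(1−0.5112) = 3.2733 °C.
Change = 3.2733 − 2.3781 = 0.90 °C.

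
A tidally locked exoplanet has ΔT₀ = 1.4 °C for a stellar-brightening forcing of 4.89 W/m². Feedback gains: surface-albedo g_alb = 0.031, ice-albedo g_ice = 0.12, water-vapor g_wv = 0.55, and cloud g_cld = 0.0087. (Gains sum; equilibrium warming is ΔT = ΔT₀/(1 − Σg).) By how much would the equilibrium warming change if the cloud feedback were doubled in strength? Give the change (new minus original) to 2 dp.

Original: g = 0.7097, ΔT = 1.4/(1−0.7097) = 4.8226 °C.
With doubled cloud: g' = 0.7184, ΔT' = 1.4/(1−0.7184) = 4.9716 °C.
Change = 4.9716 − 4.8226 = 0.15 °C.

0.15 °C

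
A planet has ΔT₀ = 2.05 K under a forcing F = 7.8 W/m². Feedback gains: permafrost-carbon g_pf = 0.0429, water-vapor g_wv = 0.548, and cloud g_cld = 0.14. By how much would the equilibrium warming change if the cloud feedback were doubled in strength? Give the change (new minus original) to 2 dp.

Original: g = 0.7309, ΔT = 2.05/(1−0.7309) = 7.6180 K.
With doubled cloud: g' = 0.8709, ΔT' = 2.05/(1−0.8709) = 15.8792 K.
Change = 15.8792 − 7.6180 = 8.26 K.

8.26 K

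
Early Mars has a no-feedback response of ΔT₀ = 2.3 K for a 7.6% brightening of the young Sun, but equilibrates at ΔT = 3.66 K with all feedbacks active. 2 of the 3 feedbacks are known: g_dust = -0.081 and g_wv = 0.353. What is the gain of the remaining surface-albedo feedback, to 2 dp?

0.10

Amplification A = ΔT/ΔT₀ = 3.66/2.3 = 1.591.
Total gain g = 1 − 1/A = 1 − 1/1.591 = 0.3715.
Known gains sum to -0.081 + 0.353 = 0.272.
g_alb = 0.3715 − 0.272 = 0.10.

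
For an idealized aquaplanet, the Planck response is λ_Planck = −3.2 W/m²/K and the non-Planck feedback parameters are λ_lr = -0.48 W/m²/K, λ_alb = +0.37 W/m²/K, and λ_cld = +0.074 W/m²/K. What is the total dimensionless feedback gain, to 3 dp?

Convert to gains: g_lr = -0.48/3.2 = -0.15; g_alb = 0.37/3.2 = 0.1156; g_cld = 0.074/3.2 = 0.02312.
Total gain g = -0.01128.

-0.011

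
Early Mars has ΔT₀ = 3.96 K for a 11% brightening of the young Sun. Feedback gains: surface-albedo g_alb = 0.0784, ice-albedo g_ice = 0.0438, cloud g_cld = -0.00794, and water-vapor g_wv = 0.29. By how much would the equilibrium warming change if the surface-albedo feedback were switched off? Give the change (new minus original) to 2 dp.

Original: g = 0.40426, ΔT = 3.96/(1−0.40426) = 6.6472 K.
Without surface-albedo: g' = 0.32586, ΔT' = 3.96/(1−0.32586) = 5.8742 K.
Change = 5.8742 − 6.6472 = -0.77 K.

-0.77 K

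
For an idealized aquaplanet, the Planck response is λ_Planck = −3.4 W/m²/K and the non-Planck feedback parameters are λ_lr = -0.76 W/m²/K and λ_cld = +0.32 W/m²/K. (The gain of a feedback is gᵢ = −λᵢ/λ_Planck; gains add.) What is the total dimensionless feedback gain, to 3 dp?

Convert to gains: g_lr = -0.76/3.4 = -0.2235; g_cld = 0.32/3.4 = 0.09412.
Total gain g = -0.12938.

-0.129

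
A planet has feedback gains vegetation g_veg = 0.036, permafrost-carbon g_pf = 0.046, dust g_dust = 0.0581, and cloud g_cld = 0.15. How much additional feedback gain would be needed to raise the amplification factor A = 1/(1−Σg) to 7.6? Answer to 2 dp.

0.58

Current total gain = 0.2901.
Target gain for A = 7.6: g* = 1 − 1/7.6 = 0.8684.
Additional gain needed = 0.8684 − 0.2901 = 0.58.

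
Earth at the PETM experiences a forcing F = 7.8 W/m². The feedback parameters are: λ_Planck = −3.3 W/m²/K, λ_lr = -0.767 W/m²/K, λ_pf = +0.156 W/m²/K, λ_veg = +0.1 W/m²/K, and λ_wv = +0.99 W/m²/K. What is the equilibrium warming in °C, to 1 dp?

Net feedback parameter λ = (−3.3) + (-0.767) + (+0.156) + (+0.1) + (+0.99) = -2.821 W/m²/K.
ΔT = −F/λ = −7.8/(-2.821) = 2.8 °C.

2.8 °C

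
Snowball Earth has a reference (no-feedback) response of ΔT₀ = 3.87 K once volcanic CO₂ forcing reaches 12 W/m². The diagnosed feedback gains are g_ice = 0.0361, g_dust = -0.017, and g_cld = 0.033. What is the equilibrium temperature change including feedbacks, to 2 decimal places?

4.08 K

Total gain g = 0.0361 − 0.017 + 0.033 = 0.0521.
Amplification A = 1/(1 − 0.0521) = 1.055.
ΔT = 3.87 × 1.055 = 4.08 K.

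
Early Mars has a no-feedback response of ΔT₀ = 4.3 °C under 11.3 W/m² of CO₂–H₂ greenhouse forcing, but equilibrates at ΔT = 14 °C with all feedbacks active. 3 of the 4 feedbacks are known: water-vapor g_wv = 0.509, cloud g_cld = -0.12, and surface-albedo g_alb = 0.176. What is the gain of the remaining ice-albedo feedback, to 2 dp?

Amplification A = ΔT/ΔT₀ = 14/4.3 = 3.256.
Total gain g = 1 − 1/A = 1 − 1/3.256 = 0.6929.
Known gains sum to 0.509 − 0.12 + 0.176 = 0.565.
g_ice = 0.6929 − 0.565 = 0.13.

0.13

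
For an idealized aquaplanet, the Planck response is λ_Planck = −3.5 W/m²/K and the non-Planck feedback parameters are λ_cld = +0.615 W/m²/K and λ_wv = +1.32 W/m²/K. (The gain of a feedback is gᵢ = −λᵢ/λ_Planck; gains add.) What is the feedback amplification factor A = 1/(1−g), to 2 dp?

Convert to gains: g_cld = 0.615/3.5 = 0.1757; g_wv = 1.32/3.5 = 0.3771.
Total gain g = 0.5528.
A = 1/(1 − 0.5528) = 2.24.

2.24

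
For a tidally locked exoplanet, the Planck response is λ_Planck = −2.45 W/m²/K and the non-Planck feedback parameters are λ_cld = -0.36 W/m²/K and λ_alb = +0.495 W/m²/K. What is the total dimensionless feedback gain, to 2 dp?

0.06

Convert to gains: g_cld = -0.36/2.45 = -0.1469; g_alb = 0.495/2.45 = 0.202.
Total gain g = 0.0551.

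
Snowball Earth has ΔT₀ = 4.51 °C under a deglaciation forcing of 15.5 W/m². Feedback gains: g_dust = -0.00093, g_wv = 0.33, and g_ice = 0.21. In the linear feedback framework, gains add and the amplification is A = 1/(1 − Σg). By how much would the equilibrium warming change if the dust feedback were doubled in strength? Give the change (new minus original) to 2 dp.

Original: g = 0.53907, ΔT = 4.51/(1−0.53907) = 9.7846 °C.
With doubled dust: g' = 0.53814, ΔT' = 4.51/(1−0.53814) = 9.7649 °C.
Change = 9.7649 − 9.7846 = -0.02 °C.

-0.02 °C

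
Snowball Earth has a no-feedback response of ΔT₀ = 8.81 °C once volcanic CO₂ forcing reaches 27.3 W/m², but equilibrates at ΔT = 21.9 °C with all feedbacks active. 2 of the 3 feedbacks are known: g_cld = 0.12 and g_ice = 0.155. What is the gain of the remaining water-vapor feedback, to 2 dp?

Amplification A = ΔT/ΔT₀ = 21.9/8.81 = 2.486.
Total gain g = 1 − 1/A = 1 − 1/2.486 = 0.5977.
Known gains sum to 0.12 + 0.155 = 0.275.
g_wv = 0.5977 − 0.275 = 0.32.

0.32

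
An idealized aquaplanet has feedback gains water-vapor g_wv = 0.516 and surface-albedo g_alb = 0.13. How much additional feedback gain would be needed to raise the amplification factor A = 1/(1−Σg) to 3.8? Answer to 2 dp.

0.09

Current total gain = 0.646.
Target gain for A = 3.8: g* = 1 − 1/3.8 = 0.7368.
Additional gain needed = 0.7368 − 0.646 = 0.09.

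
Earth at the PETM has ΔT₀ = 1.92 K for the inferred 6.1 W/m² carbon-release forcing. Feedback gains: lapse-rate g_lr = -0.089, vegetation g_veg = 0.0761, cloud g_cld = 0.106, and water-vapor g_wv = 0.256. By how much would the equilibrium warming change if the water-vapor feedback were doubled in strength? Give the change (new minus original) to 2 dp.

1.91 K

Original: g = 0.3491, ΔT = 1.92/(1−0.3491) = 2.9498 K.
With doubled water-vapor: g' = 0.6051, ΔT' = 1.92/(1−0.6051) = 4.8620 K.
Change = 4.8620 − 2.9498 = 1.91 K.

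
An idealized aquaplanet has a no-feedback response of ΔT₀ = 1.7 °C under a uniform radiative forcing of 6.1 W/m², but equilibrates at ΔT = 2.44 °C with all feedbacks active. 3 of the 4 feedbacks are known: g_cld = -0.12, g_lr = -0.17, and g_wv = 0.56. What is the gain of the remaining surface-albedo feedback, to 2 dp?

0.03

Amplification A = ΔT/ΔT₀ = 2.44/1.7 = 1.435.
Total gain g = 1 − 1/A = 1 − 1/1.435 = 0.3031.
Known gains sum to -0.12 − 0.17 + 0.56 = 0.27.
g_alb = 0.3031 − 0.27 = 0.03.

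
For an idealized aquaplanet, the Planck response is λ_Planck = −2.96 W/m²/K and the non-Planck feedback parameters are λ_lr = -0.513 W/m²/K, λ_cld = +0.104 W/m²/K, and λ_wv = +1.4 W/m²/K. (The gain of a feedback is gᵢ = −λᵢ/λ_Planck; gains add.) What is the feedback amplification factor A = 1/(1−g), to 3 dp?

Convert to gains: g_lr = -0.513/2.96 = -0.1733; g_cld = 0.104/2.96 = 0.03514; g_wv = 1.4/2.96 = 0.473.
Total gain g = 0.33484.
A = 1/(1 − 0.33484) = 1.503.

1.503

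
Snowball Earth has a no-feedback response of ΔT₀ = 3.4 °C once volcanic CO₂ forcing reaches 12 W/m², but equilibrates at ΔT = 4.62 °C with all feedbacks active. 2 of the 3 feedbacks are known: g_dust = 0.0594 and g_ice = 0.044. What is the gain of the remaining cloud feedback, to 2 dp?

Amplification A = ΔT/ΔT₀ = 4.62/3.4 = 1.359.
Total gain g = 1 − 1/A = 1 − 1/1.359 = 0.2642.
Known gains sum to 0.0594 + 0.044 = 0.1034.
g_cld = 0.2642 − 0.1034 = 0.16.

0.16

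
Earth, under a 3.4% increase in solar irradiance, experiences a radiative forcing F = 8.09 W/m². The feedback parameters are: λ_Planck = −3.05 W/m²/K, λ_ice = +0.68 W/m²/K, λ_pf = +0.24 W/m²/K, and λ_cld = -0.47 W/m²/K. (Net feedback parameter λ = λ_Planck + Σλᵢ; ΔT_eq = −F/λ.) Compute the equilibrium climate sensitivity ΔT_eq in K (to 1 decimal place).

Net feedback parameter λ = (−3.05) + (+0.68) + (+0.24) + (-0.47) = -2.6 W/m²/K.
ΔT = −F/λ = −8.09/(-2.6) = 3.1 K.

3.1 K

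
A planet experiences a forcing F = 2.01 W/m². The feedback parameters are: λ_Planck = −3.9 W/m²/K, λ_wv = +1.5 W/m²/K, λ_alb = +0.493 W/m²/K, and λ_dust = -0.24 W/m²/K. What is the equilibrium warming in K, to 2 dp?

0.94 K

Net feedback parameter λ = (−3.9) + (+1.5) + (+0.493) + (-0.24) = -2.147 W/m²/K.
ΔT = −F/λ = −2.01/(-2.147) = 0.94 K.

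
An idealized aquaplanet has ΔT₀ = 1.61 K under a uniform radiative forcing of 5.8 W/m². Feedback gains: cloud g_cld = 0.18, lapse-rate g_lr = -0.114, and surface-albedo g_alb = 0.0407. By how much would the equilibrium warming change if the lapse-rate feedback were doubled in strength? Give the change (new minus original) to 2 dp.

-0.20 K

Original: g = 0.1067, ΔT = 1.61/(1−0.1067) = 1.8023 K.
With doubled lapse-rate: g' = -0.0073, ΔT' = 1.61/(1+0.0073) = 1.5983 K.
Change = 1.5983 − 1.8023 = -0.20 K.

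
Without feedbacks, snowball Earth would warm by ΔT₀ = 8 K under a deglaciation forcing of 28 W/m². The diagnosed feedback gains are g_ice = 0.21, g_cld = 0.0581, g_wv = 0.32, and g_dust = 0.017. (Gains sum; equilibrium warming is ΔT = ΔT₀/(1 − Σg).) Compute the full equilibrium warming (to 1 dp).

20.3 K

Total gain g = 0.21 + 0.0581 + 0.32 + 0.017 = 0.6051.
Amplification A = 1/(1 − 0.6051) = 2.532.
ΔT = 8 × 2.532 = 20.3 K.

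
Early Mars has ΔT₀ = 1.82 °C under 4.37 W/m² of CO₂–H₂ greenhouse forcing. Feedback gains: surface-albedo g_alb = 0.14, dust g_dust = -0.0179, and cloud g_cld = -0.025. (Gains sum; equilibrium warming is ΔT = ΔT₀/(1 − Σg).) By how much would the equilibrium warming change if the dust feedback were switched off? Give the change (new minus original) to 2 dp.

Original: g = 0.0971, ΔT = 1.82/(1−0.0971) = 2.0157 °C.
Without dust: g' = 0.115, ΔT' = 1.82/(1−0.115) = 2.0565 °C.
Change = 2.0565 − 2.0157 = 0.04 °C.

0.04 °C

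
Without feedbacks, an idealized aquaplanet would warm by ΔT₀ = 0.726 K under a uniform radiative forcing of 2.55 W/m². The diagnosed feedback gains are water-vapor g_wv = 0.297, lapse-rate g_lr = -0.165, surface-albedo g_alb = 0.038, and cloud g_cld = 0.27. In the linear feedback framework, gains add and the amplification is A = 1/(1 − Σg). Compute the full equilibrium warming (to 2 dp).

1.30 K

Total gain g = 0.297 − 0.165 + 0.038 + 0.27 = 0.44.
Amplification A = 1/(1 − 0.44) = 1.786.
ΔT = 0.726 × 1.786 = 1.30 K.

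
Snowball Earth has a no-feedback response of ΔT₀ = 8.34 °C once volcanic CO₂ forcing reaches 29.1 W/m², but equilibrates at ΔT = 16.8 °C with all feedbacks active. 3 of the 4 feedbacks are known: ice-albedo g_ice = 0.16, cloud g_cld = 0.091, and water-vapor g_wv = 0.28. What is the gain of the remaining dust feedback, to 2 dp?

Amplification A = ΔT/ΔT₀ = 16.8/8.34 = 2.014.
Total gain g = 1 − 1/A = 1 − 1/2.014 = 0.5035.
Known gains sum to 0.16 + 0.091 + 0.28 = 0.531.
g_dust = 0.5035 − 0.531 = -0.03.

-0.03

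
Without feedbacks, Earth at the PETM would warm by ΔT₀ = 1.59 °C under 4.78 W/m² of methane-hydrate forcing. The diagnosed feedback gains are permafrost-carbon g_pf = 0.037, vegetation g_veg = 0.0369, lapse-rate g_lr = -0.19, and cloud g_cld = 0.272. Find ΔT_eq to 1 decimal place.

1.9 °C

Total gain g = 0.037 + 0.0369 − 0.19 + 0.272 = 0.1559.
Amplification A = 1/(1 − 0.1559) = 1.185.
ΔT = 1.59 × 1.185 = 1.9 °C.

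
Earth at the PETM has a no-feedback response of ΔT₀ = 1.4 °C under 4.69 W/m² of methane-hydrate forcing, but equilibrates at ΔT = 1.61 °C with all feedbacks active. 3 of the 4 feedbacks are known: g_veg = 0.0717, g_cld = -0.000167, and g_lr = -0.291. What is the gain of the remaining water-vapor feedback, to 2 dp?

Amplification A = ΔT/ΔT₀ = 1.61/1.4 = 1.15.
Total gain g = 1 − 1/A = 1 − 1/1.15 = 0.1304.
Known gains sum to 0.0717 − 0.000167 − 0.291 = -0.219467.
g_wv = 0.1304 + 0.219467 = 0.35.

0.35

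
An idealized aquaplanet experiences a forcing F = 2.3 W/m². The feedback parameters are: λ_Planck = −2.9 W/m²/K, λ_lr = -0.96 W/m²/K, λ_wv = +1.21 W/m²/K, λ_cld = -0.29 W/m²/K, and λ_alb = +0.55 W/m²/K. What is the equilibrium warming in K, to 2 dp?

Net feedback parameter λ = (−2.9) + (-0.96) + (+1.21) + (-0.29) + (+0.55) = -2.39 W/m²/K.
ΔT = −F/λ = −2.3/(-2.39) = 0.96 K.

0.96 K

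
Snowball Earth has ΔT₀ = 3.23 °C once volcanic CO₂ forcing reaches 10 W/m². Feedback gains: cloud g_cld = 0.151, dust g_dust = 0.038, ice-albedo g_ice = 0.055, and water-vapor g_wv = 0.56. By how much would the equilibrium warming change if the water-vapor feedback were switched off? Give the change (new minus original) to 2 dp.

Original: g = 0.804, ΔT = 3.23/(1−0.804) = 16.4796 °C.
Without water-vapor: g' = 0.244, ΔT' = 3.23/(1−0.244) = 4.2725 °C.
Change = 4.2725 − 16.4796 = -12.21 °C.

-12.21 °C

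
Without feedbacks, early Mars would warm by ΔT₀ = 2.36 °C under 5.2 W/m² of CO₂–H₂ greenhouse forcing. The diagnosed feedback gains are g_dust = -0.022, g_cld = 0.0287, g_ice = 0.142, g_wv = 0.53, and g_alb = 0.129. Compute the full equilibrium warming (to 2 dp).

Total gain g = -0.022 + 0.0287 + 0.142 + 0.53 + 0.129 = 0.8077.
Amplification A = 1/(1 − 0.8077) = 5.2.
ΔT = 2.36 × 5.2 = 12.27 °C.

12.27 °C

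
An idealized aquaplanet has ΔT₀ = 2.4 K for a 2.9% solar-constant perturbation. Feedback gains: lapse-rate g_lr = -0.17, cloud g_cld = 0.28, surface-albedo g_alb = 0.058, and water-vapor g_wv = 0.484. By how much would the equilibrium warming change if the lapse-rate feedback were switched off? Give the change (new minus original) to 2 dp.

Original: g = 0.652, ΔT = 2.4/(1−0.652) = 6.8966 K.
Without lapse-rate: g' = 0.822, ΔT' = 2.4/(1−0.822) = 13.4831 K.
Change = 13.4831 − 6.8966 = 6.59 K.

6.59 K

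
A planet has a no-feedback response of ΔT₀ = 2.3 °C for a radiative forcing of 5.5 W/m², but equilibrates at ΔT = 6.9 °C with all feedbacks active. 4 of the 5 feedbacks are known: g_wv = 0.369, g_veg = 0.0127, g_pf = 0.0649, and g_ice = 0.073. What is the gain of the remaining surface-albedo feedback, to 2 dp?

0.15

Amplification A = ΔT/ΔT₀ = 6.9/2.3 = 3.
Total gain g = 1 − 1/A = 1 − 1/3 = 0.6667.
Known gains sum to 0.369 + 0.0127 + 0.0649 + 0.073 = 0.5196.
g_alb = 0.6667 − 0.5196 = 0.15.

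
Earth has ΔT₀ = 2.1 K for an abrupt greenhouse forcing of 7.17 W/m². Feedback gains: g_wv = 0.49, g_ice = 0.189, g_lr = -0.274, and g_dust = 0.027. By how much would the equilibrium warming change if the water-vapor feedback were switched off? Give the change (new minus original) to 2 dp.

Original: g = 0.432, ΔT = 2.1/(1−0.432) = 3.6972 K.
Without water-vapor: g' = -0.058, ΔT' = 2.1/(1+0.058) = 1.9849 K.
Change = 1.9849 − 3.6972 = -1.71 K.

-1.71 K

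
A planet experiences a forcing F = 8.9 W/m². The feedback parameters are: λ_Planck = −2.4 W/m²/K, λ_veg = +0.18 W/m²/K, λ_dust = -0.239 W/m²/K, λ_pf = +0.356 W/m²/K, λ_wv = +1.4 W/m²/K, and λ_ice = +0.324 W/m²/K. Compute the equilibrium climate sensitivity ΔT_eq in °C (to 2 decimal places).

23.48 °C

Net feedback parameter λ = (−2.4) + (+0.18) + (-0.239) + (+0.356) + (+1.4) + (+0.324) = -0.379 W/m²/K.
ΔT = −F/λ = −8.9/(-0.379) = 23.48 °C.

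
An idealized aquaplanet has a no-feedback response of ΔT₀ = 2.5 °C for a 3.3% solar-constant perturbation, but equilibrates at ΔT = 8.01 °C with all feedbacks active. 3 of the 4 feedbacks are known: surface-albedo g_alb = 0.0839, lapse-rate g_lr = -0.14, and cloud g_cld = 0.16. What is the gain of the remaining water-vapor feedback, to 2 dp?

0.58

Amplification A = ΔT/ΔT₀ = 8.01/2.5 = 3.204.
Total gain g = 1 − 1/A = 1 − 1/3.204 = 0.6879.
Known gains sum to 0.0839 − 0.14 + 0.16 = 0.1039.
g_wv = 0.6879 − 0.1039 = 0.58.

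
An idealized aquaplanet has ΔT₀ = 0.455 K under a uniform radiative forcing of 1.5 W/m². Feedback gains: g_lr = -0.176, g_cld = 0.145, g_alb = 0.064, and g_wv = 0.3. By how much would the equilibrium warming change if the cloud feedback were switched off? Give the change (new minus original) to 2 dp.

Original: g = 0.333, ΔT = 0.455/(1−0.333) = 0.6822 K.
Without cloud: g' = 0.188, ΔT' = 0.455/(1−0.188) = 0.5603 K.
Change = 0.5603 − 0.6822 = -0.12 K.

-0.12 K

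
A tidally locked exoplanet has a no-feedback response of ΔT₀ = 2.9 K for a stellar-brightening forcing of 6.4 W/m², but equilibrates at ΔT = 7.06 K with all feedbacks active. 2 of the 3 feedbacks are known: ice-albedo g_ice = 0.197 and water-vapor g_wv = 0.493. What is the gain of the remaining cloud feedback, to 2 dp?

-0.10

Amplification A = ΔT/ΔT₀ = 7.06/2.9 = 2.434.
Total gain g = 1 − 1/A = 1 − 1/2.434 = 0.5892.
Known gains sum to 0.197 + 0.493 = 0.69.
g_cld = 0.5892 − 0.69 = -0.10.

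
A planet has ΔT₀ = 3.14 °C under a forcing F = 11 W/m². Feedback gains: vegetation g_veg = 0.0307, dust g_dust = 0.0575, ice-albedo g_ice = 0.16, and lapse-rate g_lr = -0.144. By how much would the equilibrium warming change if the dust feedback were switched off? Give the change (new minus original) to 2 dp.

-0.21 °C

Original: g = 0.1042, ΔT = 3.14/(1−0.1042) = 3.5052 °C.
Without dust: g' = 0.0467, ΔT' = 3.14/(1−0.0467) = 3.2938 °C.
Change = 3.2938 − 3.5052 = -0.21 °C.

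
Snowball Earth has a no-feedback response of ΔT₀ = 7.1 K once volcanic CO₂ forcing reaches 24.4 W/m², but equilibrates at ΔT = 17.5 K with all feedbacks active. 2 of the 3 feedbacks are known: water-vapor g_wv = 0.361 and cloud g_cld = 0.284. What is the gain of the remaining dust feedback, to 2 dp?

Amplification A = ΔT/ΔT₀ = 17.5/7.1 = 2.465.
Total gain g = 1 − 1/A = 1 − 1/2.465 = 0.5943.
Known gains sum to 0.361 + 0.284 = 0.645.
g_dust = 0.5943 − 0.645 = -0.05.

-0.05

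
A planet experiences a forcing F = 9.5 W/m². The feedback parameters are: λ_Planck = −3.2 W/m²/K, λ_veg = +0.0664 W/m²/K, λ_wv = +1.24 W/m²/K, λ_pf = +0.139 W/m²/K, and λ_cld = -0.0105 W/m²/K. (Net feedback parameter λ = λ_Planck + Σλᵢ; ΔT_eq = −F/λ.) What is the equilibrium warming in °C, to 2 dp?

5.38 °C

Net feedback parameter λ = (−3.2) + (+0.0664) + (+1.24) + (+0.139) + (-0.0105) = -1.7651 W/m²/K.
ΔT = −F/λ = −9.5/(-1.7651) = 5.38 °C.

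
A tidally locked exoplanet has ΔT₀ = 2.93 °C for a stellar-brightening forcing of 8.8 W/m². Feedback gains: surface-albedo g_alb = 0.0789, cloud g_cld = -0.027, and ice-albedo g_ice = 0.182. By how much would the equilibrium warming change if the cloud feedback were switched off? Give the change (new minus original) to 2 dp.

0.14 °C

Original: g = 0.2339, ΔT = 2.93/(1−0.2339) = 3.8246 °C.
Without cloud: g' = 0.2609, ΔT' = 2.93/(1−0.2609) = 3.9643 °C.
Change = 3.9643 − 3.8246 = 0.14 °C.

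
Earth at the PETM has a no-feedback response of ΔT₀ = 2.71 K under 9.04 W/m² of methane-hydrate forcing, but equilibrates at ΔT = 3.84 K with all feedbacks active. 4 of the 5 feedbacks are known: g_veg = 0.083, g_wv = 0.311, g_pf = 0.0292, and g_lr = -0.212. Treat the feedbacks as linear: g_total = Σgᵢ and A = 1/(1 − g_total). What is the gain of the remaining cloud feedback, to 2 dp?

0.08

Amplification A = ΔT/ΔT₀ = 3.84/2.71 = 1.417.
Total gain g = 1 − 1/A = 1 − 1/1.417 = 0.2943.
Known gains sum to 0.083 + 0.311 + 0.0292 − 0.212 = 0.2112.
g_cld = 0.2943 − 0.2112 = 0.08.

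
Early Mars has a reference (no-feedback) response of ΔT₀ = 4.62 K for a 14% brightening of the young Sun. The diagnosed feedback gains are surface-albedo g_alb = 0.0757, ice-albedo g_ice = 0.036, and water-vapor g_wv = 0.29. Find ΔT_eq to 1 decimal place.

7.7 K

Total gain g = 0.0757 + 0.036 + 0.29 = 0.4017.
Amplification A = 1/(1 − 0.4017) = 1.671.
ΔT = 4.62 × 1.671 = 7.7 K.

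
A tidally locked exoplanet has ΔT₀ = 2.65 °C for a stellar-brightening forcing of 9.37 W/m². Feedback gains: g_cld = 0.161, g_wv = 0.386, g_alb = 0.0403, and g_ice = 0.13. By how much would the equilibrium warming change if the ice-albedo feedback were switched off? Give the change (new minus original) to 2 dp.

Original: g = 0.7173, ΔT = 2.65/(1−0.7173) = 9.3739 °C.
Without ice-albedo: g' = 0.5873, ΔT' = 2.65/(1−0.5873) = 6.4211 °C.
Change = 6.4211 − 9.3739 = -2.95 °C.

-2.95 °C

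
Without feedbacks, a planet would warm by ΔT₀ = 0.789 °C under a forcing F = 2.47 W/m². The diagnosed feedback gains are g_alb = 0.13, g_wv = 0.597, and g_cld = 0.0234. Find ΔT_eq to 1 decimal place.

Total gain g = 0.13 + 0.597 + 0.0234 = 0.7504.
Amplification A = 1/(1 − 0.7504) = 4.006.
ΔT = 0.789 × 4.006 = 3.2 °C.

3.2 °C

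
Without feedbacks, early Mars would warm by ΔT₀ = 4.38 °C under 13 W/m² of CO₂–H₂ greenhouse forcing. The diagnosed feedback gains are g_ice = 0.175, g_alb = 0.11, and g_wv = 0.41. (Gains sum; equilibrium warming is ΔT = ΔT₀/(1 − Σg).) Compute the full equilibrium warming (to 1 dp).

14.4 °C

Total gain g = 0.175 + 0.11 + 0.41 = 0.695.
Amplification A = 1/(1 − 0.695) = 3.279.
ΔT = 4.38 × 3.279 = 14.4 °C.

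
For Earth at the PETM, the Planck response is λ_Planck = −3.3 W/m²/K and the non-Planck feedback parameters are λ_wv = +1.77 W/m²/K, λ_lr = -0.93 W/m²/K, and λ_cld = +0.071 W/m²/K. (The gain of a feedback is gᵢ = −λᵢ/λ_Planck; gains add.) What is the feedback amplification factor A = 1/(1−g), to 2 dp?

Convert to gains: g_wv = 1.77/3.3 = 0.5364; g_lr = -0.93/3.3 = -0.2818; g_cld = 0.071/3.3 = 0.02152.
Total gain g = 0.27612.
A = 1/(1 − 0.27612) = 1.38.

1.38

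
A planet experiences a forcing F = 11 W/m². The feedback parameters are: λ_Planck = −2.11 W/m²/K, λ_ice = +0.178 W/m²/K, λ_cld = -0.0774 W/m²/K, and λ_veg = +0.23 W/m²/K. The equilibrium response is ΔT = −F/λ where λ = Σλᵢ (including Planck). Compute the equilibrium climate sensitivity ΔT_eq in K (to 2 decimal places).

6.18 K

Net feedback parameter λ = (−2.11) + (+0.178) + (-0.0774) + (+0.23) = -1.7794 W/m²/K.
ΔT = −F/λ = −11/(-1.7794) = 6.18 K.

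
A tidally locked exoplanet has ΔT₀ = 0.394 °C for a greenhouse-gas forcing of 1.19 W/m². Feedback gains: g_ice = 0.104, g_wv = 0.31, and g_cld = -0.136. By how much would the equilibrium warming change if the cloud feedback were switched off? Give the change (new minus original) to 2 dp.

Original: g = 0.278, ΔT = 0.394/(1−0.278) = 0.5457 °C.
Without cloud: g' = 0.414, ΔT' = 0.394/(1−0.414) = 0.6724 °C.
Change = 0.6724 − 0.5457 = 0.13 °C.

0.13 °C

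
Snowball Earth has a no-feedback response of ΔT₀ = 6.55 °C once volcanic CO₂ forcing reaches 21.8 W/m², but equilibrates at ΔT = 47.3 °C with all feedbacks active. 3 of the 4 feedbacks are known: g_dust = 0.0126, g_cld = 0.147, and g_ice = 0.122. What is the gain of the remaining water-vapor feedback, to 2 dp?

Amplification A = ΔT/ΔT₀ = 47.3/6.55 = 7.221.
Total gain g = 1 − 1/A = 1 − 1/7.221 = 0.8615.
Known gains sum to 0.0126 + 0.147 + 0.122 = 0.2816.
g_wv = 0.8615 − 0.2816 = 0.58.

0.58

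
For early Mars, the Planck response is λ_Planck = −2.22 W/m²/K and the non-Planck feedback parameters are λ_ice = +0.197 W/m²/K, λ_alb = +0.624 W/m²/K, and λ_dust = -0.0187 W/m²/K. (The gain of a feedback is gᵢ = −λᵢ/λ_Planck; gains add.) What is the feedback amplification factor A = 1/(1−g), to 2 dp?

1.57

Convert to gains: g_ice = 0.197/2.22 = 0.08874; g_alb = 0.624/2.22 = 0.2811; g_dust = -0.0187/2.22 = -0.008423.
Total gain g = 0.361417.
A = 1/(1 − 0.361417) = 1.57.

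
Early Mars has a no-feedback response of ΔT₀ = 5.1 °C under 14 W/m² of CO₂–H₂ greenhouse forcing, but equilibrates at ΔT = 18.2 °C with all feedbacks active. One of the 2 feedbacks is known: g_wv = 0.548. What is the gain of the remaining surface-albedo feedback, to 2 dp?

0.17

Amplification A = ΔT/ΔT₀ = 18.2/5.1 = 3.569.
Total gain g = 1 − 1/A = 1 − 1/3.569 = 0.7198.
The known gain is 0.548.
g_alb = 0.7198 − 0.548 = 0.17.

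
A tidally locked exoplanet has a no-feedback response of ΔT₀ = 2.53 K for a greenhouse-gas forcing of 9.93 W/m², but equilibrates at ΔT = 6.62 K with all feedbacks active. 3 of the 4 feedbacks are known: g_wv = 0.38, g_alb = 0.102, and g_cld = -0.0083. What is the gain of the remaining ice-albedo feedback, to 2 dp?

Amplification A = ΔT/ΔT₀ = 6.62/2.53 = 2.617.
Total gain g = 1 − 1/A = 1 − 1/2.617 = 0.6179.
Known gains sum to 0.38 + 0.102 − 0.0083 = 0.4737.
g_ice = 0.6179 − 0.4737 = 0.14.

0.14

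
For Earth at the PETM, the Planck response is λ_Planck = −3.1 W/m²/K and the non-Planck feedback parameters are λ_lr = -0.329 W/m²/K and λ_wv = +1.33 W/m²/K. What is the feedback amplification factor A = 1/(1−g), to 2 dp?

1.48

Convert to gains: g_lr = -0.329/3.1 = -0.1061; g_wv = 1.33/3.1 = 0.429.
Total gain g = 0.3229.
A = 1/(1 − 0.3229) = 1.48.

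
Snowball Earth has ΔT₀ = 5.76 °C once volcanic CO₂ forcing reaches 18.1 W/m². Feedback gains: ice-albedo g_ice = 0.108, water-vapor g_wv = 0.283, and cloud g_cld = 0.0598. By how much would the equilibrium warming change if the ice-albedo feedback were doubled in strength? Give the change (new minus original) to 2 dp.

2.57 °C

Original: g = 0.4508, ΔT = 5.76/(1−0.4508) = 10.4880 °C.
With doubled ice-albedo: g' = 0.5588, ΔT' = 5.76/(1−0.5588) = 13.0553 °C.
Change = 13.0553 − 10.4880 = 2.57 °C.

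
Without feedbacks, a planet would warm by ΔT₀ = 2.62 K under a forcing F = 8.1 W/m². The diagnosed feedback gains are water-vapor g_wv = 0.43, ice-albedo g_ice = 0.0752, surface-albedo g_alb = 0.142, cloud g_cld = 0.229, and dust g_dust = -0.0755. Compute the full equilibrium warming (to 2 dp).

13.15 K

Total gain g = 0.43 + 0.0752 + 0.142 + 0.229 − 0.0755 = 0.8007.
Amplification A = 1/(1 − 0.8007) = 5.018.
ΔT = 2.62 × 5.018 = 13.15 K.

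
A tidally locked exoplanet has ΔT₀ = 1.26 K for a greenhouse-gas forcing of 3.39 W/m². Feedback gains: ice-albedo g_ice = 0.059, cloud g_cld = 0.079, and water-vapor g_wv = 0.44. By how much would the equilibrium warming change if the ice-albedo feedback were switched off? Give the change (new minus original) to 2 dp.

Original: g = 0.578, ΔT = 1.26/(1−0.578) = 2.9858 K.
Without ice-albedo: g' = 0.519, ΔT' = 1.26/(1−0.519) = 2.6195 K.
Change = 2.6195 − 2.9858 = -0.37 K.

-0.37 K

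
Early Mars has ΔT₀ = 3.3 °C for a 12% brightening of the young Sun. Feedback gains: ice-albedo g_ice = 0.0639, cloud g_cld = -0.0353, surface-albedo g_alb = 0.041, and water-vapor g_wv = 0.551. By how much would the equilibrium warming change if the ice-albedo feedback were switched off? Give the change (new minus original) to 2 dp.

Original: g = 0.6206, ΔT = 3.3/(1−0.6206) = 8.6979 °C.
Without ice-albedo: g' = 0.5567, ΔT' = 3.3/(1−0.5567) = 7.4442 °C.
Change = 7.4442 − 8.6979 = -1.25 °C.

-1.25 °C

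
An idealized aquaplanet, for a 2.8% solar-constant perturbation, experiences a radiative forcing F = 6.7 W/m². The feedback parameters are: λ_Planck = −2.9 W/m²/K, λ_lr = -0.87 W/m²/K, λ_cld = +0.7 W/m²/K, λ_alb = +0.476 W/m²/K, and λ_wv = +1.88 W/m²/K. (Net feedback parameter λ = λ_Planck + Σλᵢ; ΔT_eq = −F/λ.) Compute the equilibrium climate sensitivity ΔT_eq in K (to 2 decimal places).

Net feedback parameter λ = (−2.9) + (-0.87) + (+0.7) + (+0.476) + (+1.88) = -0.714 W/m²/K.
ΔT = −F/λ = −6.7/(-0.714) = 9.38 K.

9.38 K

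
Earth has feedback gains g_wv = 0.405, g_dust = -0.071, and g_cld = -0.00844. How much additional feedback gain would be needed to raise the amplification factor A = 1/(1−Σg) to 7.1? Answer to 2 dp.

Current total gain = 0.32556.
Target gain for A = 7.1: g* = 1 − 1/7.1 = 0.8592.
Additional gain needed = 0.8592 − 0.32556 = 0.53.

0.53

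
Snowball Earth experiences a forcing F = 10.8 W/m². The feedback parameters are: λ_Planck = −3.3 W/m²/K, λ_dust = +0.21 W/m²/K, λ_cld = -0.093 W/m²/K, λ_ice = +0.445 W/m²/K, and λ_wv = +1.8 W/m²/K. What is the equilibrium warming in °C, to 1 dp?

Net feedback parameter λ = (−3.3) + (+0.21) + (-0.093) + (+0.445) + (+1.8) = -0.938 W/m²/K.
ΔT = −F/λ = −10.8/(-0.938) = 11.5 °C.

11.5 °C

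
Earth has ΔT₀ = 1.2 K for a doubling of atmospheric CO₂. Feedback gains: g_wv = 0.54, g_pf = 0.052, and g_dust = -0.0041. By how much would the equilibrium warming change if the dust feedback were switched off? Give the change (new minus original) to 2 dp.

0.03 K

Original: g = 0.5879, ΔT = 1.2/(1−0.5879) = 2.9119 K.
Without dust: g' = 0.592, ΔT' = 1.2/(1−0.592) = 2.9412 K.
Change = 2.9412 − 2.9119 = 0.03 K.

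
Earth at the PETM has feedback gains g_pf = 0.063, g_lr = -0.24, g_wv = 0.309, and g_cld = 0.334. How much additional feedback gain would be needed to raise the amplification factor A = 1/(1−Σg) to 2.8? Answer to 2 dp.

0.18

Current total gain = 0.466.
Target gain for A = 2.8: g* = 1 − 1/2.8 = 0.6429.
Additional gain needed = 0.6429 − 0.466 = 0.18.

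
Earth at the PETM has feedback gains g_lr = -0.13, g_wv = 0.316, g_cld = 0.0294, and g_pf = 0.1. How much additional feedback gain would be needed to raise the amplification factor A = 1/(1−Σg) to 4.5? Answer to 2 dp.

Current total gain = 0.3154.
Target gain for A = 4.5: g* = 1 − 1/4.5 = 0.7778.
Additional gain needed = 0.7778 − 0.3154 = 0.46.

0.46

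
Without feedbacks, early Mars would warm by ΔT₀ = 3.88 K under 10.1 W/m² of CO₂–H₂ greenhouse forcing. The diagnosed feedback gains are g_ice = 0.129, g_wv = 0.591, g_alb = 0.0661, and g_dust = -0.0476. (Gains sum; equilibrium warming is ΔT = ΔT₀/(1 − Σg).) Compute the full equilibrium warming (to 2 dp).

14.84 K

Total gain g = 0.129 + 0.591 + 0.0661 − 0.0476 = 0.7385.
Amplification A = 1/(1 − 0.7385) = 3.824.
ΔT = 3.88 × 3.824 = 14.84 K.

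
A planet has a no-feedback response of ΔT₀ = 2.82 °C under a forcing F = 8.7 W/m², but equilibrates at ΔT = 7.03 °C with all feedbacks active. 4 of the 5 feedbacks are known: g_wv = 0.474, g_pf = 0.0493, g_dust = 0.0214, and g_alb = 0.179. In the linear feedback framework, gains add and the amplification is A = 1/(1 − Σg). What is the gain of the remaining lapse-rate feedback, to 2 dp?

-0.12

Amplification A = ΔT/ΔT₀ = 7.03/2.82 = 2.493.
Total gain g = 1 − 1/A = 1 − 1/2.493 = 0.5989.
Known gains sum to 0.474 + 0.0493 + 0.0214 + 0.179 = 0.7237.
g_lr = 0.5989 − 0.7237 = -0.12.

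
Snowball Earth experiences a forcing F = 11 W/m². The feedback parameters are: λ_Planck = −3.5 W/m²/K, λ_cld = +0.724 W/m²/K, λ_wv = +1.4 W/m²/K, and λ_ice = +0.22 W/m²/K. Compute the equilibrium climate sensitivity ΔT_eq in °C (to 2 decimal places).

Net feedback parameter λ = (−3.5) + (+0.724) + (+1.4) + (+0.22) = -1.156 W/m²/K.
ΔT = −F/λ = −11/(-1.156) = 9.52 °C.

9.52 °C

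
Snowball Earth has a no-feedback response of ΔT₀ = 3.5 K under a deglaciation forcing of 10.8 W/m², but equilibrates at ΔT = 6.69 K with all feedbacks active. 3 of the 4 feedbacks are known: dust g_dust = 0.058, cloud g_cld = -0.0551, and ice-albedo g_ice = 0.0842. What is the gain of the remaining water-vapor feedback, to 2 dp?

Amplification A = ΔT/ΔT₀ = 6.69/3.5 = 1.911.
Total gain g = 1 − 1/A = 1 − 1/1.911 = 0.4767.
Known gains sum to 0.058 − 0.0551 + 0.0842 = 0.0871.
g_wv = 0.4767 − 0.0871 = 0.39.

0.39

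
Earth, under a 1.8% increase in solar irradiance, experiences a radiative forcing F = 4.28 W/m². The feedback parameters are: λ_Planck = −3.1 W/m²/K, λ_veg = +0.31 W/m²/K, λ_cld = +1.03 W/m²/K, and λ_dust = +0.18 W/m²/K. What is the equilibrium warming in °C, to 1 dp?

Net feedback parameter λ = (−3.1) + (+0.31) + (+1.03) + (+0.18) = -1.58 W/m²/K.
ΔT = −F/λ = −4.28/(-1.58) = 2.7 °C.

2.7 °C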